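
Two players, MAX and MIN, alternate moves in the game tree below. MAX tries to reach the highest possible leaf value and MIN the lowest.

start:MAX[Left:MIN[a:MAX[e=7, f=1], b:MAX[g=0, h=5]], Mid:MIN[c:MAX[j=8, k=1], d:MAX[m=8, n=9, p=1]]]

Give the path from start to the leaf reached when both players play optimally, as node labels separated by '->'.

start -> Mid -> c -> j

a (MAX): max(7, 1) = 7
b (MAX): max(0, 5) = 5
Left (MIN): min(7, 5) = 5
c (MAX): max(8, 1) = 8
d (MAX): max(8, 9, 1) = 9
Mid (MIN): min(8, 9) = 8
start (MAX): max(5, 8) = 8
At start, MAX picks Mid (highest: 8).
At Mid, MIN picks c (lowest: 8).
At c, MAX picks j (highest: 8).
Terminal value 8.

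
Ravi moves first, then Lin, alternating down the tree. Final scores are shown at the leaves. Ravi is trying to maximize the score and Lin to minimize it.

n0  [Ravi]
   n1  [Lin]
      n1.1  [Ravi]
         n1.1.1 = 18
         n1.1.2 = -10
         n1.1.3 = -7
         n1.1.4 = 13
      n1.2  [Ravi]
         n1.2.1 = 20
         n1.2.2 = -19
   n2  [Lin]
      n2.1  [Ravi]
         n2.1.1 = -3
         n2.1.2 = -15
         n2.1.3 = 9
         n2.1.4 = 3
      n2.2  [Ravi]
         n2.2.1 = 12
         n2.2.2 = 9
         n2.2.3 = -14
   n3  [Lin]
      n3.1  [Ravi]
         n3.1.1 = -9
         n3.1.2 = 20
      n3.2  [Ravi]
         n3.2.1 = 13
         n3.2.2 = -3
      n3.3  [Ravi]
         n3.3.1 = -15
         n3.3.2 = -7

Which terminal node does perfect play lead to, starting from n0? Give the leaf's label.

n1.1 (Ravi): max(18, -10, -7, 13) = 18
n1.2 (Ravi): max(20, -19) = 20
n1 (Lin): min(18, 20) = 18
n2.1 (Ravi): max(-3, -15, 9, 3) = 9
n2.2 (Ravi): max(12, 9, -14) = 12
n2 (Lin): min(9, 12) = 9
n3.1 (Ravi): max(-9, 20) = 20
n3.2 (Ravi): max(13, -3) = 13
n3.3 (Ravi): max(-15, -7) = -7
n3 (Lin): min(20, 13, -7) = -7
n0 (Ravi): max(18, 9, -7) = 18
At n0, Ravi picks n1 (highest: 18).
At n1, Lin picks n1.1 (lowest: 18).
At n1.1, Ravi picks n1.1.1 (highest: 18).
Terminal value 18.

n1.1.1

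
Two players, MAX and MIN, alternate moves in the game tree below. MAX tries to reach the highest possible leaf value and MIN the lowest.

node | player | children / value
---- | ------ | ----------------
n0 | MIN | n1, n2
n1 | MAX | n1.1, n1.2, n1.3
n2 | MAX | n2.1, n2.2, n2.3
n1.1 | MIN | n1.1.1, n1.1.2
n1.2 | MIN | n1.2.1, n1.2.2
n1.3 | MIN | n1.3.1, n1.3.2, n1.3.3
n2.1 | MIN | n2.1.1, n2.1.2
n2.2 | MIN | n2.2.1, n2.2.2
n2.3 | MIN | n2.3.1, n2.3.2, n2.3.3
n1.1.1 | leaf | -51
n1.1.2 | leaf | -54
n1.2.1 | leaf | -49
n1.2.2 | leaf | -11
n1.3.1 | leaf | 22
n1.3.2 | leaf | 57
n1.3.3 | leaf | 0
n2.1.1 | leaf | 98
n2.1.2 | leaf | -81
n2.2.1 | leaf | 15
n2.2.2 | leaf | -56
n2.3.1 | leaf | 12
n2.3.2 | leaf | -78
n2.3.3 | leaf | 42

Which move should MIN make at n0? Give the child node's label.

n2

n1.1 (MIN): min(-51, -54) = -54
n1.2 (MIN): min(-49, -11) = -49
n1.3 (MIN): min(22, 57, 0) = 0
n1 (MAX): max(-54, -49, 0) = 0
n2.1 (MIN): min(98, -81) = -81
n2.2 (MIN): min(15, -56) = -56
n2.3 (MIN): min(12, -78, 42) = -78
n2 (MAX): max(-81, -56, -78) = -56
n0 (MIN): min(0, -56) = -56
MIN at n0 wants the lowest of {n1=0, n2=-56}, so chooses n2.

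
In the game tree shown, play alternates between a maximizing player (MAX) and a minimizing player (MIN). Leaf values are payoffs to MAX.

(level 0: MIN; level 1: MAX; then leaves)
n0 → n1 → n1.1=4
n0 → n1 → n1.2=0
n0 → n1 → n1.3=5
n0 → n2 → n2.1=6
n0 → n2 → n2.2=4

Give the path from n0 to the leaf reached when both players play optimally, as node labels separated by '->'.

n0 -> n1 -> n1.3

n1 (MAX): max(4, 0, 5) = 5
n2 (MAX): max(6, 4) = 6
n0 (MIN): min(5, 6) = 5
At n0, MIN picks n1 (lowest: 5).
At n1, MAX picks n1.3 (highest: 5).
Terminal value 5.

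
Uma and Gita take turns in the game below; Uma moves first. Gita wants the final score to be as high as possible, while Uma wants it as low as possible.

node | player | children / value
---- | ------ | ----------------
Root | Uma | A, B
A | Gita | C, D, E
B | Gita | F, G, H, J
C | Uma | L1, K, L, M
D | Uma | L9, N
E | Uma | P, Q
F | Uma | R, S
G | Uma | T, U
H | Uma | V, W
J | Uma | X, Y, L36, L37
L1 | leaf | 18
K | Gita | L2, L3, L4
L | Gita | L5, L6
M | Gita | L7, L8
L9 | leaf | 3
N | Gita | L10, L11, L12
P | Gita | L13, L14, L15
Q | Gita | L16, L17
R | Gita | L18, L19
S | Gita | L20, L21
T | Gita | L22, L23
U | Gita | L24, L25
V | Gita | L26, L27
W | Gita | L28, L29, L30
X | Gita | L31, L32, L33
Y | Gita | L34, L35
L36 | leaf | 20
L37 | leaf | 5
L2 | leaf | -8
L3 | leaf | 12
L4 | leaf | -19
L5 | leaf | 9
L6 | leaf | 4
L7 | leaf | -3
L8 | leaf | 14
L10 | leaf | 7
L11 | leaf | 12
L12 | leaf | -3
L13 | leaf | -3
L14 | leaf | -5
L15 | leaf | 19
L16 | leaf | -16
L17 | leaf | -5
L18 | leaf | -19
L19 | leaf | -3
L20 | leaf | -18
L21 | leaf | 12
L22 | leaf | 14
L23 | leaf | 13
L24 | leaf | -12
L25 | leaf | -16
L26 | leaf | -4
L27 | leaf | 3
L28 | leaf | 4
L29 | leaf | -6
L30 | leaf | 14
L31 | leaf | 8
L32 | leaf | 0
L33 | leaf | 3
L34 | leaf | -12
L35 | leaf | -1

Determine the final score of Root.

3

K (Gita): max(-8, 12, -19) = 12
L (Gita): max(9, 4) = 9
M (Gita): max(-3, 14) = 14
C (Uma): min(18, 12, 9, 14) = 9
N (Gita): max(7, 12, -3) = 12
D (Uma): min(3, 12) = 3
P (Gita): max(-3, -5, 19) = 19
Q (Gita): max(-16, -5) = -5
E (Uma): min(19, -5) = -5
A (Gita): max(9, 3, -5) = 9
R (Gita): max(-19, -3) = -3
S (Gita): max(-18, 12) = 12
F (Uma): min(-3, 12) = -3
T (Gita): max(14, 13) = 14
U (Gita): max(-12, -16) = -12
G (Uma): min(14, -12) = -12
V (Gita): max(-4, 3) = 3
W (Gita): max(4, -6, 14) = 14
H (Uma): min(3, 14) = 3
X (Gita): max(8, 0, 3) = 8
Y (Gita): max(-12, -1) = -1
J (Uma): min(8, -1, 20, 5) = -1
B (Gita): max(-3, -12, 3, -1) = 3
Root (Uma): min(9, 3) = 3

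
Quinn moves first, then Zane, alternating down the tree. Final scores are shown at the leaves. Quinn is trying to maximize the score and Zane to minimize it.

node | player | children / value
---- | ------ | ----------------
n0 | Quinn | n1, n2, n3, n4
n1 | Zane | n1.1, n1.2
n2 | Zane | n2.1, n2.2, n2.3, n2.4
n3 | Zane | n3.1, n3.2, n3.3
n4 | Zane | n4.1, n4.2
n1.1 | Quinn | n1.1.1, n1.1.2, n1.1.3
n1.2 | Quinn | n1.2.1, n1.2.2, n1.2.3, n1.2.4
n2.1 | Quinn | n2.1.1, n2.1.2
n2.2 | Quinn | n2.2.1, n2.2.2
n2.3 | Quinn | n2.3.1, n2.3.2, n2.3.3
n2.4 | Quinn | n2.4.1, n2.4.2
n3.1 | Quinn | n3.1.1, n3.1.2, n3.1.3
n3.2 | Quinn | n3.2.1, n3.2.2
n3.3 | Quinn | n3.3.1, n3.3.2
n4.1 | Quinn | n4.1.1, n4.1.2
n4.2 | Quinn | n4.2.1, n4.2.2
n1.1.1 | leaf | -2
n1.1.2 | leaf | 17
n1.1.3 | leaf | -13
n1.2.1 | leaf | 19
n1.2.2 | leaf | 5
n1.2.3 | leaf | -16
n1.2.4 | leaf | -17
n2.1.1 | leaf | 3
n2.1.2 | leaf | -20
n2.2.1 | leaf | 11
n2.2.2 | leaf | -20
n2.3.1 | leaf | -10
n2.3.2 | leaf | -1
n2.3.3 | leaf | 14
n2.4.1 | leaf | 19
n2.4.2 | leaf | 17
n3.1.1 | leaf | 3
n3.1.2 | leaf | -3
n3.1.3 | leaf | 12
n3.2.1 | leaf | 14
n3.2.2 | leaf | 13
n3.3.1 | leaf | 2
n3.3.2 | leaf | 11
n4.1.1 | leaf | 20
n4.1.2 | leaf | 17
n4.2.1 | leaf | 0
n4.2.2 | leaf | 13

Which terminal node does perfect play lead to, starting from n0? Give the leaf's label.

n1.1 (Quinn): max(-2, 17, -13) = 17
n1.2 (Quinn): max(19, 5, -16, -17) = 19
n1 (Zane): min(17, 19) = 17
n2.1 (Quinn): max(3, -20) = 3
n2.2 (Quinn): max(11, -20) = 11
n2.3 (Quinn): max(-10, -1, 14) = 14
n2.4 (Quinn): max(19, 17) = 19
n2 (Zane): min(3, 11, 14, 19) = 3
n3.1 (Quinn): max(3, -3, 12) = 12
n3.2 (Quinn): max(14, 13) = 14
n3.3 (Quinn): max(2, 11) = 11
n3 (Zane): min(12, 14, 11) = 11
n4.1 (Quinn): max(20, 17) = 20
n4.2 (Quinn): max(0, 13) = 13
n4 (Zane): min(20, 13) = 13
n0 (Quinn): max(17, 3, 11, 13) = 17
At n0, Quinn picks n1 (highest: 17).
At n1, Zane picks n1.1 (lowest: 17).
At n1.1, Quinn picks n1.1.2 (highest: 17).
Terminal value 17.

n1.1.2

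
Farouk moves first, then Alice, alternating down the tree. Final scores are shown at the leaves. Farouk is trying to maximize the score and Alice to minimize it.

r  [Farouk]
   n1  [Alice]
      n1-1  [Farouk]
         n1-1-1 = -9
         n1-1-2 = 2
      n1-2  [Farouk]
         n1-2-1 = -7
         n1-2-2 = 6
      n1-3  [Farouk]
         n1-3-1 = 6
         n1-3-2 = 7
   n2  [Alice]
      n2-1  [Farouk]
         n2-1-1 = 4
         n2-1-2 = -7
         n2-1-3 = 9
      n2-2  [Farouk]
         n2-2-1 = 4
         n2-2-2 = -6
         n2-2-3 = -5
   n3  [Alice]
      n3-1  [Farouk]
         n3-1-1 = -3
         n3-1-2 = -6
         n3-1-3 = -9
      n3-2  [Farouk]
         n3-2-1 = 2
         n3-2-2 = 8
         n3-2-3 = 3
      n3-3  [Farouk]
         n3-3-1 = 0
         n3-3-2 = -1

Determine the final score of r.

n1-1 (Farouk): max(-9, 2) = 2
n1-2 (Farouk): max(-7, 6) = 6
n1-3 (Farouk): max(6, 7) = 7
n1 (Alice): min(2, 6, 7) = 2
n2-1 (Farouk): max(4, -7, 9) = 9
n2-2 (Farouk): max(4, -6, -5) = 4
n2 (Alice): min(9, 4) = 4
n3-1 (Farouk): max(-3, -6, -9) = -3
n3-2 (Farouk): max(2, 8, 3) = 8
n3-3 (Farouk): max(0, -1) = 0
n3 (Alice): min(-3, 8, 0) = -3
r (Farouk): max(2, 4, -3) = 4

4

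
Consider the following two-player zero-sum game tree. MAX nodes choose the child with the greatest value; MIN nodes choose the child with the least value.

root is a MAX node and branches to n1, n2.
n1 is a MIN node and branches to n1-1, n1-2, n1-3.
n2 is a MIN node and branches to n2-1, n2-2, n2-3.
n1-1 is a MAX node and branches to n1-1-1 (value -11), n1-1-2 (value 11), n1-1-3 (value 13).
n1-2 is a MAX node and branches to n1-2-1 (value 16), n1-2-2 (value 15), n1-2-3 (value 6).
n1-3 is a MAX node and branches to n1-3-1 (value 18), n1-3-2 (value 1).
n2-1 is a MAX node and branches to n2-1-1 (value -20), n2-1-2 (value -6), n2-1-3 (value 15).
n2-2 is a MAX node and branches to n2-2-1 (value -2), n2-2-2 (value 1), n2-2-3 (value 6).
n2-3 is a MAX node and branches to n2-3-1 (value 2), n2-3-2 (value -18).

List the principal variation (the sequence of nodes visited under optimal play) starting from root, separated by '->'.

n1-1 (MAX): max(-11, 11, 13) = 13
n1-2 (MAX): max(16, 15, 6) = 16
n1-3 (MAX): max(18, 1) = 18
n1 (MIN): min(13, 16, 18) = 13
n2-1 (MAX): max(-20, -6, 15) = 15
n2-2 (MAX): max(-2, 1, 6) = 6
n2-3 (MAX): max(2, -18) = 2
n2 (MIN): min(15, 6, 2) = 2
root (MAX): max(13, 2) = 13
At root, MAX picks n1 (highest: 13).
At n1, MIN picks n1-1 (lowest: 13).
At n1-1, MAX picks n1-1-3 (highest: 13).
Terminal value 13.

root -> n1 -> n1-1 -> n1-1-3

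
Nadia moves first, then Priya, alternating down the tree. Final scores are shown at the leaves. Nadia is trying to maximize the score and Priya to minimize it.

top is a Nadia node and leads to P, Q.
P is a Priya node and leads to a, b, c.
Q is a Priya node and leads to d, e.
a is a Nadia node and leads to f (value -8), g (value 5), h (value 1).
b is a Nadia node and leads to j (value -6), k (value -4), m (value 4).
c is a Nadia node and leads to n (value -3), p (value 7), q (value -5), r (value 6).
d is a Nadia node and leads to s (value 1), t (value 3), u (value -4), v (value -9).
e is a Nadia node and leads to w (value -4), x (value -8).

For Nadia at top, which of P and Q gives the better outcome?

P

a (Nadia): max(-8, 5, 1) = 5
b (Nadia): max(-6, -4, 4) = 4
c (Nadia): max(-3, 7, -5, 6) = 7
P (Priya): min(5, 4, 7) = 4
d (Nadia): max(1, 3, -4, -9) = 3
e (Nadia): max(-4, -8) = -4
Q (Priya): min(3, -4) = -4
Nadia prefers the higher value; P=4, Q=-4. P is better since 4 > -4.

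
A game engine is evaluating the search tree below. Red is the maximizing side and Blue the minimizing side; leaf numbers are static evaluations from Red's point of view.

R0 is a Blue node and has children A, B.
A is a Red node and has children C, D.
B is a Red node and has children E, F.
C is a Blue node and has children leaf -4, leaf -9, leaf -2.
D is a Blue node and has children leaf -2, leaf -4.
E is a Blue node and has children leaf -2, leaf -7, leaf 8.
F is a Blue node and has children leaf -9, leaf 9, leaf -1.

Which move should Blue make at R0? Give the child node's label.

C (Blue): min(-4, -9, -2) = -9
D (Blue): min(-2, -4) = -4
A (Red): max(-9, -4) = -4
E (Blue): min(-2, -7, 8) = -7
F (Blue): min(-9, 9, -1) = -9
B (Red): max(-7, -9) = -7
R0 (Blue): min(-4, -7) = -7
Blue at R0 wants the lowest of {A=-4, B=-7}, so chooses B.

B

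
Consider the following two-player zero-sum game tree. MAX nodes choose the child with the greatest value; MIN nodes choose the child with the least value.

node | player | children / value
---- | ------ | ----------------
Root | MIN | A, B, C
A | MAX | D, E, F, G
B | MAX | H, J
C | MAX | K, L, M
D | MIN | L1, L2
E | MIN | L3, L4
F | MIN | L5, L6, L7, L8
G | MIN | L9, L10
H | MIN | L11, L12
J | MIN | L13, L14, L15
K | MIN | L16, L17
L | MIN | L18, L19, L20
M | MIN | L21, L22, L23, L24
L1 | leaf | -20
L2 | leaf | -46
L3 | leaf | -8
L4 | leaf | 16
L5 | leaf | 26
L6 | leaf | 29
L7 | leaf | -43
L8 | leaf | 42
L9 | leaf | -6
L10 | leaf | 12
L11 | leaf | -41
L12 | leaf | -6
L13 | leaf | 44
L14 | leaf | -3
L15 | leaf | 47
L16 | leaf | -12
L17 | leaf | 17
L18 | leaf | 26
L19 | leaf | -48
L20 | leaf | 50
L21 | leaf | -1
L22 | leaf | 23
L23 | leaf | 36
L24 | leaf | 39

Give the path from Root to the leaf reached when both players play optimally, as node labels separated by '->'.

Root -> A -> G -> L9

D (MIN): min(-20, -46) = -46
E (MIN): min(-8, 16) = -8
F (MIN): min(26, 29, -43, 42) = -43
G (MIN): min(-6, 12) = -6
A (MAX): max(-46, -8, -43, -6) = -6
H (MIN): min(-41, -6) = -41
J (MIN): min(44, -3, 47) = -3
B (MAX): max(-41, -3) = -3
K (MIN): min(-12, 17) = -12
L (MIN): min(26, -48, 50) = -48
M (MIN): min(-1, 23, 36, 39) = -1
C (MAX): max(-12, -48, -1) = -1
Root (MIN): min(-6, -3, -1) = -6
At Root, MIN picks A (lowest: -6).
At A, MAX picks G (highest: -6).
At G, MIN picks L9 (lowest: -6).
Terminal value -6.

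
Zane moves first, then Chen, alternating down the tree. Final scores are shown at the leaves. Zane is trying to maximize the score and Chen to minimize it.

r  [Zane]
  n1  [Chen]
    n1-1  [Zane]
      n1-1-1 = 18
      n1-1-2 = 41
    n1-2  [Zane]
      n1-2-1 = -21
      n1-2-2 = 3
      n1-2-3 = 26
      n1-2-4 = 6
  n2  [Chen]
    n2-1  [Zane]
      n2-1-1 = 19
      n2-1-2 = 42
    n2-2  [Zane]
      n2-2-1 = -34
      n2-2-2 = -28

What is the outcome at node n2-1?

n2-1 (Zane): max(19, 42) = 42

42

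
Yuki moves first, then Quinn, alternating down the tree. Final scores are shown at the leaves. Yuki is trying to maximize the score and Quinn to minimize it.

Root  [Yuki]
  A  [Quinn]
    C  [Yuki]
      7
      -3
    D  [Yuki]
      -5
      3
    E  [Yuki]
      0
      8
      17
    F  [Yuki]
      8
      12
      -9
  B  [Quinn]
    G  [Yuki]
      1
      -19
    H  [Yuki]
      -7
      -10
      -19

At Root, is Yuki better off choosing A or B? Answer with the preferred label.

A

C (Yuki): max(7, -3) = 7
D (Yuki): max(-5, 3) = 3
E (Yuki): max(0, 8, 17) = 17
F (Yuki): max(8, 12, -9) = 12
A (Quinn): min(7, 3, 17, 12) = 3
G (Yuki): max(1, -19) = 1
H (Yuki): max(-7, -10, -19) = -7
B (Quinn): min(1, -7) = -7
Yuki prefers the higher value; A=3, B=-7. A is better since 3 > -7.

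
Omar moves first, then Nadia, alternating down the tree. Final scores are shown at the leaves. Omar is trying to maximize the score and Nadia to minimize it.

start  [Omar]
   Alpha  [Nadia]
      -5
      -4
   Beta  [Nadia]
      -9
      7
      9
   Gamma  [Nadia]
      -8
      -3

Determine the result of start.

-5

Alpha (Nadia): min(-5, -4) = -5
Beta (Nadia): min(-9, 7, 9) = -9
Gamma (Nadia): min(-8, -3) = -8
start (Omar): max(-5, -9, -8) = -5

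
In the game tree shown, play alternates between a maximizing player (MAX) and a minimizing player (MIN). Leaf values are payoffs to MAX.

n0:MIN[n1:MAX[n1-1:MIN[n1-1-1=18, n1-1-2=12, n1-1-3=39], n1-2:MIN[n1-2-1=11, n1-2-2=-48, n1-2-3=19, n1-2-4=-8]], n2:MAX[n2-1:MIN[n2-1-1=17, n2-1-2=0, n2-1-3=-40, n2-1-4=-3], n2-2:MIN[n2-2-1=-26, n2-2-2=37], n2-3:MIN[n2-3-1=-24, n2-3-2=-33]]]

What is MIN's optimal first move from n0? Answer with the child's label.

n1-1 (MIN): min(18, 12, 39) = 12
n1-2 (MIN): min(11, -48, 19, -8) = -48
n1 (MAX): max(12, -48) = 12
n2-1 (MIN): min(17, 0, -40, -3) = -40
n2-2 (MIN): min(-26, 37) = -26
n2-3 (MIN): min(-24, -33) = -33
n2 (MAX): max(-40, -26, -33) = -26
n0 (MIN): min(12, -26) = -26
MIN at n0 wants the lowest of {n1=12, n2=-26}, so chooses n2.

n2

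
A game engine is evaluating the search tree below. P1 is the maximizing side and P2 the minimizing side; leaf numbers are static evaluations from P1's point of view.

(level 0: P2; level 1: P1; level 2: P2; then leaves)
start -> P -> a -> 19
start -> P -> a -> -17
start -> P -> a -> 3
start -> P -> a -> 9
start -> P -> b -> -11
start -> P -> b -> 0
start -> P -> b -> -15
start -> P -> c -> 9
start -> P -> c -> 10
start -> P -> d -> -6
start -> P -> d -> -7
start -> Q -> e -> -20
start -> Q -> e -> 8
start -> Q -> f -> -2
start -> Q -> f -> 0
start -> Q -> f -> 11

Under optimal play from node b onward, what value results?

-15

b (P2): min(-11, 0, -15) = -15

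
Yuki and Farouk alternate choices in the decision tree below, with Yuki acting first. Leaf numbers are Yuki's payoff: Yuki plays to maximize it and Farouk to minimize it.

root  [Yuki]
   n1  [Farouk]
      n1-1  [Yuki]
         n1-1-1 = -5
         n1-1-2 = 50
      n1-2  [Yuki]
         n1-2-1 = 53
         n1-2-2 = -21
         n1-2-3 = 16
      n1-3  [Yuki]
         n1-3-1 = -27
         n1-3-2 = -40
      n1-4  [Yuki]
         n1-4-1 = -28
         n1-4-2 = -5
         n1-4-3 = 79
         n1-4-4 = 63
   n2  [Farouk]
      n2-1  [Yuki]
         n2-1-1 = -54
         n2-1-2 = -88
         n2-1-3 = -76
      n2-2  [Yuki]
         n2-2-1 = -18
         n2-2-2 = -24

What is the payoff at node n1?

n1-1 (Yuki): max(-5, 50) = 50
n1-2 (Yuki): max(53, -21, 16) = 53
n1-3 (Yuki): max(-27, -40) = -27
n1-4 (Yuki): max(-28, -5, 79, 63) = 79
n1 (Farouk): min(50, 53, -27, 79) = -27

-27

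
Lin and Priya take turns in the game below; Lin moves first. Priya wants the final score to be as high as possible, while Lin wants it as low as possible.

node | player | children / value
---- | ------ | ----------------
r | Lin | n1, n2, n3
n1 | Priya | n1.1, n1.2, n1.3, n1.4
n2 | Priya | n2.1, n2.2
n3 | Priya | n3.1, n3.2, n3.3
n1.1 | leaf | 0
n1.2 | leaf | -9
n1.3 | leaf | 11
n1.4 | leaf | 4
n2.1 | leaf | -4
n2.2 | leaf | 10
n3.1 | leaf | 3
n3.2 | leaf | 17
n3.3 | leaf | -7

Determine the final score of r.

10

n1 (Priya): max(0, -9, 11, 4) = 11
n2 (Priya): max(-4, 10) = 10
n3 (Priya): max(3, 17, -7) = 17
r (Lin): min(11, 10, 17) = 10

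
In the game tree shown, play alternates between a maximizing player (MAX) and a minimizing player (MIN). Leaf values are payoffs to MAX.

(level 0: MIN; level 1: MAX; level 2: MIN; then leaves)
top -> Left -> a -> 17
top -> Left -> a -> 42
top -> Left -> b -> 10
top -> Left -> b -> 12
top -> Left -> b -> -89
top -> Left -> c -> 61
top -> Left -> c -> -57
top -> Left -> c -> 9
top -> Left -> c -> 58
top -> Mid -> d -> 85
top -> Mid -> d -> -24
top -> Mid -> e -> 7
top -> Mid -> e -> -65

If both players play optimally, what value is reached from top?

a (MIN): min(17, 42) = 17
b (MIN): min(10, 12, -89) = -89
c (MIN): min(61, -57, 9, 58) = -57
Left (MAX): max(17, -89, -57) = 17
d (MIN): min(85, -24) = -24
e (MIN): min(7, -65) = -65
Mid (MAX): max(-24, -65) = -24
top (MIN): min(17, -24) = -24

-24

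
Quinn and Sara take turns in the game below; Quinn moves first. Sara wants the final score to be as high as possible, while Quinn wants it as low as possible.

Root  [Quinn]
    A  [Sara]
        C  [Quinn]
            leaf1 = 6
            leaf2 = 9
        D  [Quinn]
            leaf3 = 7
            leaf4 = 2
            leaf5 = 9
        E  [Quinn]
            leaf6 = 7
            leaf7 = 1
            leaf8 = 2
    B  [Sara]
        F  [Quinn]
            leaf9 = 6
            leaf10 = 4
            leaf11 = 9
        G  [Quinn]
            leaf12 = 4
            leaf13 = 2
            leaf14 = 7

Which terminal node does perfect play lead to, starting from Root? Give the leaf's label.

leaf10

C (Quinn): min(6, 9) = 6
D (Quinn): min(7, 2, 9) = 2
E (Quinn): min(7, 1, 2) = 1
A (Sara): max(6, 2, 1) = 6
F (Quinn): min(6, 4, 9) = 4
G (Quinn): min(4, 2, 7) = 2
B (Sara): max(4, 2) = 4
Root (Quinn): min(6, 4) = 4
At Root, Quinn picks B (lowest: 4).
At B, Sara picks F (highest: 4).
At F, Quinn picks leaf10 (lowest: 4).
Terminal value 4.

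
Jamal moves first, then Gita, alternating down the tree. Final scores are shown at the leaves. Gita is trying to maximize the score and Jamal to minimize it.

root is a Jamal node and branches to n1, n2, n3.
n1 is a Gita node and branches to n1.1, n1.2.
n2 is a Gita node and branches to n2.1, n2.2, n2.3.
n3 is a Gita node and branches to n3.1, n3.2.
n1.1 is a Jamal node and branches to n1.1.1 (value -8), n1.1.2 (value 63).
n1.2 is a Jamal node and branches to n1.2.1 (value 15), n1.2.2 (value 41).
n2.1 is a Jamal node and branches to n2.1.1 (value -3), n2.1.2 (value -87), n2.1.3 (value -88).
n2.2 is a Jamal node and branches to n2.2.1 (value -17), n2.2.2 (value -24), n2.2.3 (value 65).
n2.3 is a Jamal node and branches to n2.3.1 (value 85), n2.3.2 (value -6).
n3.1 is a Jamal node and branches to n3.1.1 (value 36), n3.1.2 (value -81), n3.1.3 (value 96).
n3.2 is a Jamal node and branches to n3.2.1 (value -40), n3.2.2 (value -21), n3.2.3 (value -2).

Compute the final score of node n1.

15

n1.1 (Jamal): min(-8, 63) = -8
n1.2 (Jamal): min(15, 41) = 15
n1 (Gita): max(-8, 15) = 15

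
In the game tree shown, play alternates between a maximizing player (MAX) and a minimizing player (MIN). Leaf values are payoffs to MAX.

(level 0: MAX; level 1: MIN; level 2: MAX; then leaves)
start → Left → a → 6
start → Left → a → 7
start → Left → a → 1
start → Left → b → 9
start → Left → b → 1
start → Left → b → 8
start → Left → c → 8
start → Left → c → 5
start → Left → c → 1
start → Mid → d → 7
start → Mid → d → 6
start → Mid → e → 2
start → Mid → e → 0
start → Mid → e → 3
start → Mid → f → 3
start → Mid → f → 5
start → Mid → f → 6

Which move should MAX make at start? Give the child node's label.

a (MAX): max(6, 7, 1) = 7
b (MAX): max(9, 1, 8) = 9
c (MAX): max(8, 5, 1) = 8
Left (MIN): min(7, 9, 8) = 7
d (MAX): max(7, 6) = 7
e (MAX): max(2, 0, 3) = 3
f (MAX): max(3, 5, 6) = 6
Mid (MIN): min(7, 3, 6) = 3
start (MAX): max(7, 3) = 7
MAX at start wants the highest of {Left=7, Mid=3}, so chooses Left.

Left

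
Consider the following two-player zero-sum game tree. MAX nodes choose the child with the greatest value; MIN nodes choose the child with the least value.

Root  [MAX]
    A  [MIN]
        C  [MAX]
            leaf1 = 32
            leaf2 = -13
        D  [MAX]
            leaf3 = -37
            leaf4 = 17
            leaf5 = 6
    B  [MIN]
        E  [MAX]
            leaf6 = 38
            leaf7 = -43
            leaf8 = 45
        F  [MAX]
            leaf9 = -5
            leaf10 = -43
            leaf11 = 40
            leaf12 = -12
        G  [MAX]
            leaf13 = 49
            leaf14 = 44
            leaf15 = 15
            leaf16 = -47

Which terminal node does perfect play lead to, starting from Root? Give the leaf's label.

leaf11

C (MAX): max(32, -13) = 32
D (MAX): max(-37, 17, 6) = 17
A (MIN): min(32, 17) = 17
E (MAX): max(38, -43, 45) = 45
F (MAX): max(-5, -43, 40, -12) = 40
G (MAX): max(49, 44, 15, -47) = 49
B (MIN): min(45, 40, 49) = 40
Root (MAX): max(17, 40) = 40
At Root, MAX picks B (highest: 40).
At B, MIN picks F (lowest: 40).
At F, MAX picks leaf11 (highest: 40).
Terminal value 40.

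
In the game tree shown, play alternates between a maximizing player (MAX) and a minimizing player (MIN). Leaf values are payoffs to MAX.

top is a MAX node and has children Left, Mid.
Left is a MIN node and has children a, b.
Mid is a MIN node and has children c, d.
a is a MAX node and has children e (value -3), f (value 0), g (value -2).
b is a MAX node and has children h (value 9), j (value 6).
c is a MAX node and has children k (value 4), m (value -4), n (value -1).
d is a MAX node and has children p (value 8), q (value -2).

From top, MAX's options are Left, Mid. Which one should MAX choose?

a (MAX): max(-3, 0, -2) = 0
b (MAX): max(9, 6) = 9
Left (MIN): min(0, 9) = 0
c (MAX): max(4, -4, -1) = 4
d (MAX): max(8, -2) = 8
Mid (MIN): min(4, 8) = 4
top (MAX): max(0, 4) = 4
MAX at top wants the highest of {Left=0, Mid=4}, so chooses Mid.

Mid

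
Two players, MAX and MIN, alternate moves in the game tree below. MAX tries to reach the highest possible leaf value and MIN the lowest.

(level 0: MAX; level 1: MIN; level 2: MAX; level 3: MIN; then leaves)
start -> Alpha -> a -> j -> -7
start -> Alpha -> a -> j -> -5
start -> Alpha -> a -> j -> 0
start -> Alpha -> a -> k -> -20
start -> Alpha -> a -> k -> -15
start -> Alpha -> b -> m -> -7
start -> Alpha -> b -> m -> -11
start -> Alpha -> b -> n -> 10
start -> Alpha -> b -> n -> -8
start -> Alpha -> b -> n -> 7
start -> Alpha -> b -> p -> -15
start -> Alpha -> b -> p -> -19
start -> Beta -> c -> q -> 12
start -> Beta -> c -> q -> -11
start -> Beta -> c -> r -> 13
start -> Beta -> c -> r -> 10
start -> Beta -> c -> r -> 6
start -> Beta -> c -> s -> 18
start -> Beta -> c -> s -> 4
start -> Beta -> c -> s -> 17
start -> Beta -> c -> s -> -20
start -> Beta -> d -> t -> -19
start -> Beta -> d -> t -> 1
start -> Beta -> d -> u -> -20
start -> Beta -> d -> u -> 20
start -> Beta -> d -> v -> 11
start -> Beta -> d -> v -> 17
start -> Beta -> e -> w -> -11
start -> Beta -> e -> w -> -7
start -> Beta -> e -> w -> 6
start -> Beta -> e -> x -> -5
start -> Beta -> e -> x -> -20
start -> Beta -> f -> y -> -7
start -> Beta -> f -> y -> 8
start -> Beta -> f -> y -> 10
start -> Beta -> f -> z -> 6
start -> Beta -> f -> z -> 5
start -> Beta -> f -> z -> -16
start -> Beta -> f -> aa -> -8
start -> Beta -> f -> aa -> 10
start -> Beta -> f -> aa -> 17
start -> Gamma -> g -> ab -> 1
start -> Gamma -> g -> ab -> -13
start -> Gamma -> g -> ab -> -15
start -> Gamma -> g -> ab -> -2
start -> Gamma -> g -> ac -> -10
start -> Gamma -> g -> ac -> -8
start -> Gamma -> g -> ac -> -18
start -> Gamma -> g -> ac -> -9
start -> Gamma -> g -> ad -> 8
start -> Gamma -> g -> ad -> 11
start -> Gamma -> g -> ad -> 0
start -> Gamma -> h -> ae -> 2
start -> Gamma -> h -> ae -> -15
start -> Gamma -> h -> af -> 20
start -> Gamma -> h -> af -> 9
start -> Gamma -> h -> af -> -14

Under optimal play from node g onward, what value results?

0

ab (MIN): min(1, -13, -15, -2) = -15
ac (MIN): min(-10, -8, -18, -9) = -18
ad (MIN): min(8, 11, 0) = 0
g (MAX): max(-15, -18, 0) = 0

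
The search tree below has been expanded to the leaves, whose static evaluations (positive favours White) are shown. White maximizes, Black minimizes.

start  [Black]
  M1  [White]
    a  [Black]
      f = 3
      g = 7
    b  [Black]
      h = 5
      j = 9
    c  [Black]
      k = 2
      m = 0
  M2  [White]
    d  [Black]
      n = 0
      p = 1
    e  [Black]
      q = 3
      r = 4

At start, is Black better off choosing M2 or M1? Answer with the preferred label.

M2

d (Black): min(0, 1) = 0
e (Black): min(3, 4) = 3
M2 (White): max(0, 3) = 3
a (Black): min(3, 7) = 3
b (Black): min(5, 9) = 5
c (Black): min(2, 0) = 0
M1 (White): max(3, 5, 0) = 5
Black prefers the lower value; M2=3, M1=5. M2 is better since 3 < 5.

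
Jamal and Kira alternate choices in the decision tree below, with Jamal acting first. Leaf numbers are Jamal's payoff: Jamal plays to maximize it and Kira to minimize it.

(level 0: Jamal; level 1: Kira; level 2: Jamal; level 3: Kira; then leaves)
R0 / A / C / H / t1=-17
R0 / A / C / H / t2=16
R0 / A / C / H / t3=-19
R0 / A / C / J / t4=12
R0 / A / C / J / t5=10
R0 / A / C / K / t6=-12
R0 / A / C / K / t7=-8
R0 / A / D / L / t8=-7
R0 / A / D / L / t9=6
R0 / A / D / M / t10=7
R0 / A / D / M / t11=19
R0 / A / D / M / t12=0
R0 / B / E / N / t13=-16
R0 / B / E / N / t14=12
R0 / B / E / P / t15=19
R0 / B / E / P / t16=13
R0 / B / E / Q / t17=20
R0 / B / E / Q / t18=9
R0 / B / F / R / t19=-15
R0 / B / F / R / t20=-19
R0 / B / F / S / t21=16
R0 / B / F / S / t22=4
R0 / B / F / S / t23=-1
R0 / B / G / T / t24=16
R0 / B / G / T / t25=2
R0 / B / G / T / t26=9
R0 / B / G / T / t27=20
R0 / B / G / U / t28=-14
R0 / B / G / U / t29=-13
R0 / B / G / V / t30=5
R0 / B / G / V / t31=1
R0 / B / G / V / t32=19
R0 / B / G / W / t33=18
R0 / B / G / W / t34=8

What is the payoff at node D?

0

L (Kira): min(-7, 6) = -7
M (Kira): min(7, 19, 0) = 0
D (Jamal): max(-7, 0) = 0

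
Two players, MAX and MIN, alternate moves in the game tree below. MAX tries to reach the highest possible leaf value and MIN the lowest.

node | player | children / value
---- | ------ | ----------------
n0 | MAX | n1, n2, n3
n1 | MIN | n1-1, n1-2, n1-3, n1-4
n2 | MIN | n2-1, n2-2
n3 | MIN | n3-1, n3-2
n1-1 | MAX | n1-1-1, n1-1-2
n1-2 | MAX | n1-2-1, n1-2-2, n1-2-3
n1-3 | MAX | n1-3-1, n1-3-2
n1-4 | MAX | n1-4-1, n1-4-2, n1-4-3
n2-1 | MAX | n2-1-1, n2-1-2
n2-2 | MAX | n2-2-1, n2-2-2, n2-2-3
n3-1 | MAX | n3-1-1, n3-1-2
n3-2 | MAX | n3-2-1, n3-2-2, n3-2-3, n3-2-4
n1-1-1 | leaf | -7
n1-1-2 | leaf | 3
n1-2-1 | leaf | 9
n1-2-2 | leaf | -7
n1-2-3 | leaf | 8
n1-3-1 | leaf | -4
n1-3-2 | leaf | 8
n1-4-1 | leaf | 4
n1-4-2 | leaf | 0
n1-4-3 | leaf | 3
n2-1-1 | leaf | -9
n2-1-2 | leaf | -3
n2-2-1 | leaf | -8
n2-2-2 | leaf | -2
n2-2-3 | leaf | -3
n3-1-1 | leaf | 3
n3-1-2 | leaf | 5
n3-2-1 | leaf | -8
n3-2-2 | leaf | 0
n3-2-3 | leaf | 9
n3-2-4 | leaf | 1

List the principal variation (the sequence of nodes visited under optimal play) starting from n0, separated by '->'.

n0 -> n3 -> n3-1 -> n3-1-2

n1-1 (MAX): max(-7, 3) = 3
n1-2 (MAX): max(9, -7, 8) = 9
n1-3 (MAX): max(-4, 8) = 8
n1-4 (MAX): max(4, 0, 3) = 4
n1 (MIN): min(3, 9, 8, 4) = 3
n2-1 (MAX): max(-9, -3) = -3
n2-2 (MAX): max(-8, -2, -3) = -2
n2 (MIN): min(-3, -2) = -3
n3-1 (MAX): max(3, 5) = 5
n3-2 (MAX): max(-8, 0, 9, 1) = 9
n3 (MIN): min(5, 9) = 5
n0 (MAX): max(3, -3, 5) = 5
At n0, MAX picks n3 (highest: 5).
At n3, MIN picks n3-1 (lowest: 5).
At n3-1, MAX picks n3-1-2 (highest: 5).
Terminal value 5.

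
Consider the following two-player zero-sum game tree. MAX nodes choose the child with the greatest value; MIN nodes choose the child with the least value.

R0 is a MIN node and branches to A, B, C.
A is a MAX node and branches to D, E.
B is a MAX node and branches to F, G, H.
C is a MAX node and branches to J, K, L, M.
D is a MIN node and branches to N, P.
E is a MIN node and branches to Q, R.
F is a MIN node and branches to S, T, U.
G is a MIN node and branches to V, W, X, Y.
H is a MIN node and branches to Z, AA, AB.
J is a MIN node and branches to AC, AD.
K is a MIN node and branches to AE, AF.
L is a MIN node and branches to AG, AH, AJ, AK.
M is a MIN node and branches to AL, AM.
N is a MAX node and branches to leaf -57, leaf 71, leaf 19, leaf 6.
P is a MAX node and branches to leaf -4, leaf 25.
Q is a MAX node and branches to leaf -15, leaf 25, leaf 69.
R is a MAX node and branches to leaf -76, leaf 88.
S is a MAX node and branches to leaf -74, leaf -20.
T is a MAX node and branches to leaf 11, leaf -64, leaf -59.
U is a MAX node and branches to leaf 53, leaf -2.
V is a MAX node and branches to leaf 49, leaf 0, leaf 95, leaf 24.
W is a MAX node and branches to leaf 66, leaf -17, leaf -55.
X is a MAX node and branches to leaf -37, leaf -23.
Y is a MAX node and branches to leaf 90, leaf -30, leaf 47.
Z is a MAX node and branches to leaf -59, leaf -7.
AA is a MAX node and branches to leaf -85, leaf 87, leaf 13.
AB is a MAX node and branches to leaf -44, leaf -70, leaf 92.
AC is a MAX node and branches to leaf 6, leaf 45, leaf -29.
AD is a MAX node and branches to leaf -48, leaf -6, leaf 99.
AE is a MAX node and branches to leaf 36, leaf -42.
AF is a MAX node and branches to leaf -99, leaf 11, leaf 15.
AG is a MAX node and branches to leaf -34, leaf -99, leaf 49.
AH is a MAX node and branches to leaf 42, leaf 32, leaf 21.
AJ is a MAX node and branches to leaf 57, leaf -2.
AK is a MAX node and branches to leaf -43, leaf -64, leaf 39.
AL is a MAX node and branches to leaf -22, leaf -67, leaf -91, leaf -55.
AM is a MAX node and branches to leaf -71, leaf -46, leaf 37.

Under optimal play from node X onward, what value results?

X (MAX): max(-37, -23) = -23

-23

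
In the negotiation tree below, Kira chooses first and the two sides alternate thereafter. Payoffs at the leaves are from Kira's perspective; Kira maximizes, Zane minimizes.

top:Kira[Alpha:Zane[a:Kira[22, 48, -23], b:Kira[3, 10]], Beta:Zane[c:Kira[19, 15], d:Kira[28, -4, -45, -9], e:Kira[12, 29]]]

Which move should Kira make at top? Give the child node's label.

Beta

a (Kira): max(22, 48, -23) = 48
b (Kira): max(3, 10) = 10
Alpha (Zane): min(48, 10) = 10
c (Kira): max(19, 15) = 19
d (Kira): max(28, -4, -45, -9) = 28
e (Kira): max(12, 29) = 29
Beta (Zane): min(19, 28, 29) = 19
top (Kira): max(10, 19) = 19
Kira at top wants the highest of {Alpha=10, Beta=19}, so chooses Beta.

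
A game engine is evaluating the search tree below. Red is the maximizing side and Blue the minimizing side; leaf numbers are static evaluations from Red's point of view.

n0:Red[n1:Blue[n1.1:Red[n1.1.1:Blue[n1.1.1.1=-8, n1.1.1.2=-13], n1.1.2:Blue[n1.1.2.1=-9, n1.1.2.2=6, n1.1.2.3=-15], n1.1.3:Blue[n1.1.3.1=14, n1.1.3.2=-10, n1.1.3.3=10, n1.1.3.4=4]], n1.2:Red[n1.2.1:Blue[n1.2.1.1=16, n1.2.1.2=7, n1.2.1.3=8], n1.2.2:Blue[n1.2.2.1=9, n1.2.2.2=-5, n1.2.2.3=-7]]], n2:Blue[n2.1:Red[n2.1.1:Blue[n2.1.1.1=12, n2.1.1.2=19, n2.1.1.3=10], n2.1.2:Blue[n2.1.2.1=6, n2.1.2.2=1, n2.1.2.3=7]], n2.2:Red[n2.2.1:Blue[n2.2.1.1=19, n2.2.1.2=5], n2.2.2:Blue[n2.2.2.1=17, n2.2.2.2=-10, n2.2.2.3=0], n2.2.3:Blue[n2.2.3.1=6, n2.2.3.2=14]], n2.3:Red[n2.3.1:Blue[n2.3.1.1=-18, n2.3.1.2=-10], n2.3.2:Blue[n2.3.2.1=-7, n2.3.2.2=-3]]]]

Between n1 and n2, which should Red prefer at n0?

n2

n1.1.1 (Blue): min(-8, -13) = -13
n1.1.2 (Blue): min(-9, 6, -15) = -15
n1.1.3 (Blue): min(14, -10, 10, 4) = -10
n1.1 (Red): max(-13, -15, -10) = -10
n1.2.1 (Blue): min(16, 7, 8) = 7
n1.2.2 (Blue): min(9, -5, -7) = -7
n1.2 (Red): max(7, -7) = 7
n1 (Blue): min(-10, 7) = -10
n2.1.1 (Blue): min(12, 19, 10) = 10
n2.1.2 (Blue): min(6, 1, 7) = 1
n2.1 (Red): max(10, 1) = 10
n2.2.1 (Blue): min(19, 5) = 5
n2.2.2 (Blue): min(17, -10, 0) = -10
n2.2.3 (Blue): min(6, 14) = 6
n2.2 (Red): max(5, -10, 6) = 6
n2.3.1 (Blue): min(-18, -10) = -18
n2.3.2 (Blue): min(-7, -3) = -7
n2.3 (Red): max(-18, -7) = -7
n2 (Blue): min(10, 6, -7) = -7
Red prefers the higher value; n1=-10, n2=-7. n2 is better since -7 > -10.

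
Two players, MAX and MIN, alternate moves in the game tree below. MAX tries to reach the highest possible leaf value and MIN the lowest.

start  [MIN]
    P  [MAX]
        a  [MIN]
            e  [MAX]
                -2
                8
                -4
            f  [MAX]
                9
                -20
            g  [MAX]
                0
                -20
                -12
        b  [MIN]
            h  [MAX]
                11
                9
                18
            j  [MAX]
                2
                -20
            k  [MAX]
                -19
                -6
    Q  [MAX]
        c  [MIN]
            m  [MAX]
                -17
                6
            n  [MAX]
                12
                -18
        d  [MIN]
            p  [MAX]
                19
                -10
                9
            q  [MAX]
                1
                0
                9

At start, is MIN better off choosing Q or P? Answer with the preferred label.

P

m (MAX): max(-17, 6) = 6
n (MAX): max(12, -18) = 12
c (MIN): min(6, 12) = 6
p (MAX): max(19, -10, 9) = 19
q (MAX): max(1, 0, 9) = 9
d (MIN): min(19, 9) = 9
Q (MAX): max(6, 9) = 9
e (MAX): max(-2, 8, -4) = 8
f (MAX): max(9, -20) = 9
g (MAX): max(0, -20, -12) = 0
a (MIN): min(8, 9, 0) = 0
h (MAX): max(11, 9, 18) = 18
j (MAX): max(2, -20) = 2
k (MAX): max(-19, -6) = -6
b (MIN): min(18, 2, -6) = -6
P (MAX): max(0, -6) = 0
MIN prefers the lower value; Q=9, P=0. P is better since 0 < 9.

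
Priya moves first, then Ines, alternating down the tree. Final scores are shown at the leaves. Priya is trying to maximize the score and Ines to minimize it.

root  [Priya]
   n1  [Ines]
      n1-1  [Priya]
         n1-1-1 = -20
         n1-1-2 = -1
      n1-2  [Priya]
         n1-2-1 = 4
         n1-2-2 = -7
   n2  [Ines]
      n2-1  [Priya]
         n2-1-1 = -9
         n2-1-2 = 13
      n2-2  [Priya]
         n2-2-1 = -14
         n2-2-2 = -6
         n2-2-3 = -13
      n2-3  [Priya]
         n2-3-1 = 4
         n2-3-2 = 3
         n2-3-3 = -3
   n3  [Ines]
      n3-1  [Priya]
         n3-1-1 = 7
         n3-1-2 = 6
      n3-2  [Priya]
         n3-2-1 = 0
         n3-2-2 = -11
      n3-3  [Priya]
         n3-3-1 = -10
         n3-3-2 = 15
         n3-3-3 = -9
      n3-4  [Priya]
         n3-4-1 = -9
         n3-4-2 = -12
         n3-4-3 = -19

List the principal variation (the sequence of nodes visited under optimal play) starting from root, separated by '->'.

root -> n1 -> n1-1 -> n1-1-2

n1-1 (Priya): max(-20, -1) = -1
n1-2 (Priya): max(4, -7) = 4
n1 (Ines): min(-1, 4) = -1
n2-1 (Priya): max(-9, 13) = 13
n2-2 (Priya): max(-14, -6, -13) = -6
n2-3 (Priya): max(4, 3, -3) = 4
n2 (Ines): min(13, -6, 4) = -6
n3-1 (Priya): max(7, 6) = 7
n3-2 (Priya): max(0, -11) = 0
n3-3 (Priya): max(-10, 15, -9) = 15
n3-4 (Priya): max(-9, -12, -19) = -9
n3 (Ines): min(7, 0, 15, -9) = -9
root (Priya): max(-1, -6, -9) = -1
At root, Priya picks n1 (highest: -1).
At n1, Ines picks n1-1 (lowest: -1).
At n1-1, Priya picks n1-1-2 (highest: -1).
Terminal value -1.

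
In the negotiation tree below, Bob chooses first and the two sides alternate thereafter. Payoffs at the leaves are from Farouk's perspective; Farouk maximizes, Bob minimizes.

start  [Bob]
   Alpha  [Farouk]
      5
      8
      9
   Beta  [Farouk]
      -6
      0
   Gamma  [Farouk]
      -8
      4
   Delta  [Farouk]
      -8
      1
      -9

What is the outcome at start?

0

Alpha (Farouk): max(5, 8, 9) = 9
Beta (Farouk): max(-6, 0) = 0
Gamma (Farouk): max(-8, 4) = 4
Delta (Farouk): max(-8, 1, -9) = 1
start (Bob): min(9, 0, 4, 1) = 0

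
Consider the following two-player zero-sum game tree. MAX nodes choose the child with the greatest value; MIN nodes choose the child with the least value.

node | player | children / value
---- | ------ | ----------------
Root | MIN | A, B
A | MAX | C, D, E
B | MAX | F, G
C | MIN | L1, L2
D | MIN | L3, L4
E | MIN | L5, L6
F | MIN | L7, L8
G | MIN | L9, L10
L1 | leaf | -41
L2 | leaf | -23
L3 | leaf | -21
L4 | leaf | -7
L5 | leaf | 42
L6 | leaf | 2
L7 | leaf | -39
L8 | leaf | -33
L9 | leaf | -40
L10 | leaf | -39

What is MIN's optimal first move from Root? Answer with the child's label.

C (MIN): min(-41, -23) = -41
D (MIN): min(-21, -7) = -21
E (MIN): min(42, 2) = 2
A (MAX): max(-41, -21, 2) = 2
F (MIN): min(-39, -33) = -39
G (MIN): min(-40, -39) = -40
B (MAX): max(-39, -40) = -39
Root (MIN): min(2, -39) = -39
MIN at Root wants the lowest of {A=2, B=-39}, so chooses B.

B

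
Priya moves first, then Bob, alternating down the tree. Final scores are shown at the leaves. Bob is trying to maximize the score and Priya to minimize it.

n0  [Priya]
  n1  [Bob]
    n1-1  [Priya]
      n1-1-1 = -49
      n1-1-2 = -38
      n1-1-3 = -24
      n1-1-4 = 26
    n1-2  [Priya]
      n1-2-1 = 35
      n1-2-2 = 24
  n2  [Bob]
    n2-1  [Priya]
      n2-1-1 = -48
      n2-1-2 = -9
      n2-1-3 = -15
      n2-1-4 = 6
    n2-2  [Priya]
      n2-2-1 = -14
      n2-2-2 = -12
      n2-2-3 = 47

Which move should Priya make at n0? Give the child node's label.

n1-1 (Priya): min(-49, -38, -24, 26) = -49
n1-2 (Priya): min(35, 24) = 24
n1 (Bob): max(-49, 24) = 24
n2-1 (Priya): min(-48, -9, -15, 6) = -48
n2-2 (Priya): min(-14, -12, 47) = -14
n2 (Bob): max(-48, -14) = -14
n0 (Priya): min(24, -14) = -14
Priya at n0 wants the lowest of {n1=24, n2=-14}, so chooses n2.

n2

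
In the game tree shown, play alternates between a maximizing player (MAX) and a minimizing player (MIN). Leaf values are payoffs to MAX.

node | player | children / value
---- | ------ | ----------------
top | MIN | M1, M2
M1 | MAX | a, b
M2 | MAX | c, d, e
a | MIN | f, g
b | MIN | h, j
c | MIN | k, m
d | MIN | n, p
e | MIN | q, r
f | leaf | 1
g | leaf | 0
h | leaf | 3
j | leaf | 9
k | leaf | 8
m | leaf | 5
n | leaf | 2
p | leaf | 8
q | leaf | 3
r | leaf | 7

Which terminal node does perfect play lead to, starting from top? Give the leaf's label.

h

a (MIN): min(1, 0) = 0
b (MIN): min(3, 9) = 3
M1 (MAX): max(0, 3) = 3
c (MIN): min(8, 5) = 5
d (MIN): min(2, 8) = 2
e (MIN): min(3, 7) = 3
M2 (MAX): max(5, 2, 3) = 5
top (MIN): min(3, 5) = 3
At top, MIN picks M1 (lowest: 3).
At M1, MAX picks b (highest: 3).
At b, MIN picks h (lowest: 3).
Terminal value 3.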